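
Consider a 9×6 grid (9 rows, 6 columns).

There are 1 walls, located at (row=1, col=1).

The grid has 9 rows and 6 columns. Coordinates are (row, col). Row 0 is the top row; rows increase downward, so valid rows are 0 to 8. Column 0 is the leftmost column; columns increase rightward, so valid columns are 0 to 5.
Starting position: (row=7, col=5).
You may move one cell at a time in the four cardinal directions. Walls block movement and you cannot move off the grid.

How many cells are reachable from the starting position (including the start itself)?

BFS flood-fill from (row=7, col=5):
  Distance 0: (row=7, col=5)
  Distance 1: (row=6, col=5), (row=7, col=4), (row=8, col=5)
  Distance 2: (row=5, col=5), (row=6, col=4), (row=7, col=3), (row=8, col=4)
  Distance 3: (row=4, col=5), (row=5, col=4), (row=6, col=3), (row=7, col=2), (row=8, col=3)
  Distance 4: (row=3, col=5), (row=4, col=4), (row=5, col=3), (row=6, col=2), (row=7, col=1), (row=8, col=2)
  Distance 5: (row=2, col=5), (row=3, col=4), (row=4, col=3), (row=5, col=2), (row=6, col=1), (row=7, col=0), (row=8, col=1)
  Distance 6: (row=1, col=5), (row=2, col=4), (row=3, col=3), (row=4, col=2), (row=5, col=1), (row=6, col=0), (row=8, col=0)
  Distance 7: (row=0, col=5), (row=1, col=4), (row=2, col=3), (row=3, col=2), (row=4, col=1), (row=5, col=0)
  Distance 8: (row=0, col=4), (row=1, col=3), (row=2, col=2), (row=3, col=1), (row=4, col=0)
  Distance 9: (row=0, col=3), (row=1, col=2), (row=2, col=1), (row=3, col=0)
  Distance 10: (row=0, col=2), (row=2, col=0)
  Distance 11: (row=0, col=1), (row=1, col=0)
  Distance 12: (row=0, col=0)
Total reachable: 53 (grid has 53 open cells total)

Answer: Reachable cells: 53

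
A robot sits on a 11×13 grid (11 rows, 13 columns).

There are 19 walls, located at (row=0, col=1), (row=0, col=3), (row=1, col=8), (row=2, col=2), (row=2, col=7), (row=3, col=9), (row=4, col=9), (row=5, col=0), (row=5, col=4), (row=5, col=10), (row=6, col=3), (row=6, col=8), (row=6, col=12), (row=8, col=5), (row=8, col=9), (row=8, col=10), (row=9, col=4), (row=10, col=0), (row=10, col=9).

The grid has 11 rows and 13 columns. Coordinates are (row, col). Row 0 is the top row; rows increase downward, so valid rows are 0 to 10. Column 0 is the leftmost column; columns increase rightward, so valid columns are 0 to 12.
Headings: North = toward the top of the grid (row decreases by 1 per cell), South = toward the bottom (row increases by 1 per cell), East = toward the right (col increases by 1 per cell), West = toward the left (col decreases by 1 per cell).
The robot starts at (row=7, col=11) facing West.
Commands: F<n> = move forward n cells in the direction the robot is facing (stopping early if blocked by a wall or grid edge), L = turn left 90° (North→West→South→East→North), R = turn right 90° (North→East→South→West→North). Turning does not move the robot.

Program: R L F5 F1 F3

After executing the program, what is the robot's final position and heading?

Start: (row=7, col=11), facing West
  R: turn right, now facing North
  L: turn left, now facing West
  F5: move forward 5, now at (row=7, col=6)
  F1: move forward 1, now at (row=7, col=5)
  F3: move forward 3, now at (row=7, col=2)
Final: (row=7, col=2), facing West

Answer: Final position: (row=7, col=2), facing West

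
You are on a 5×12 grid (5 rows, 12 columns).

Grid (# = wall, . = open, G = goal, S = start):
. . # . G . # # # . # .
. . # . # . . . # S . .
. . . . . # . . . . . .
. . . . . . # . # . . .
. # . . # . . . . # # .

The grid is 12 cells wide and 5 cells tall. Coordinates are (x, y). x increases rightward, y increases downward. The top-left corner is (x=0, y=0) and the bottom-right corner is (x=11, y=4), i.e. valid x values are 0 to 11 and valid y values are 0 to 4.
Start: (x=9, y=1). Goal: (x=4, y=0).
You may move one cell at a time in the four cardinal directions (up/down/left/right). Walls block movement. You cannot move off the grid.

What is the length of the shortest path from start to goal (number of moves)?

BFS from (x=9, y=1) until reaching (x=4, y=0):
  Distance 0: (x=9, y=1)
  Distance 1: (x=9, y=0), (x=10, y=1), (x=9, y=2)
  Distance 2: (x=11, y=1), (x=8, y=2), (x=10, y=2), (x=9, y=3)
  Distance 3: (x=11, y=0), (x=7, y=2), (x=11, y=2), (x=10, y=3)
  Distance 4: (x=7, y=1), (x=6, y=2), (x=7, y=3), (x=11, y=3)
  Distance 5: (x=6, y=1), (x=7, y=4), (x=11, y=4)
  Distance 6: (x=5, y=1), (x=6, y=4), (x=8, y=4)
  Distance 7: (x=5, y=0), (x=5, y=4)
  Distance 8: (x=4, y=0), (x=5, y=3)  <- goal reached here
One shortest path (8 moves): (x=9, y=1) -> (x=9, y=2) -> (x=8, y=2) -> (x=7, y=2) -> (x=6, y=2) -> (x=6, y=1) -> (x=5, y=1) -> (x=5, y=0) -> (x=4, y=0)

Answer: Shortest path length: 8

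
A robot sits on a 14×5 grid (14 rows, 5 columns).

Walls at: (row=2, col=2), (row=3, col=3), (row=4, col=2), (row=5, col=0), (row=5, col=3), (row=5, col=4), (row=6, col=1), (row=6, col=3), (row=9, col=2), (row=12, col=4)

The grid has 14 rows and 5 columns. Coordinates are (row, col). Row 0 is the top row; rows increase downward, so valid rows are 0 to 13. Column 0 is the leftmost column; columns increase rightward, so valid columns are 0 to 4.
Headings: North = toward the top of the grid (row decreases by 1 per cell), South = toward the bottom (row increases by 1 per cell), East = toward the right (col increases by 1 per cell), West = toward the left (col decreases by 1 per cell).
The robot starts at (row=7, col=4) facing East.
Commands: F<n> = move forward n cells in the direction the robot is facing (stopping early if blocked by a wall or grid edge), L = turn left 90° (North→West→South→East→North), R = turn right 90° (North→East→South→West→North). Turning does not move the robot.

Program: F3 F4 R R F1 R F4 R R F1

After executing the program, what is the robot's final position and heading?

Start: (row=7, col=4), facing East
  F3: move forward 0/3 (blocked), now at (row=7, col=4)
  F4: move forward 0/4 (blocked), now at (row=7, col=4)
  R: turn right, now facing South
  R: turn right, now facing West
  F1: move forward 1, now at (row=7, col=3)
  R: turn right, now facing North
  F4: move forward 0/4 (blocked), now at (row=7, col=3)
  R: turn right, now facing East
  R: turn right, now facing South
  F1: move forward 1, now at (row=8, col=3)
Final: (row=8, col=3), facing South

Answer: Final position: (row=8, col=3), facing South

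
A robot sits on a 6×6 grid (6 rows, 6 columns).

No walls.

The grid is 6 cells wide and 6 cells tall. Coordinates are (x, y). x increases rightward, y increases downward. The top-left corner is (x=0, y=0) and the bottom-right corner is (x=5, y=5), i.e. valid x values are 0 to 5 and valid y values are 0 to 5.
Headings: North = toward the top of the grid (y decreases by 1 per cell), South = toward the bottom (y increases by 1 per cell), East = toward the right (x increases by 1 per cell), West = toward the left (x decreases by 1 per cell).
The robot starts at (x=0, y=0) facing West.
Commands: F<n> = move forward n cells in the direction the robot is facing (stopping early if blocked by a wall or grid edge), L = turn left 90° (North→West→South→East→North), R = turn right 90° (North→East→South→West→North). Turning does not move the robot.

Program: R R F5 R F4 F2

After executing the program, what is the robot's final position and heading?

Start: (x=0, y=0), facing West
  R: turn right, now facing North
  R: turn right, now facing East
  F5: move forward 5, now at (x=5, y=0)
  R: turn right, now facing South
  F4: move forward 4, now at (x=5, y=4)
  F2: move forward 1/2 (blocked), now at (x=5, y=5)
Final: (x=5, y=5), facing South

Answer: Final position: (x=5, y=5), facing South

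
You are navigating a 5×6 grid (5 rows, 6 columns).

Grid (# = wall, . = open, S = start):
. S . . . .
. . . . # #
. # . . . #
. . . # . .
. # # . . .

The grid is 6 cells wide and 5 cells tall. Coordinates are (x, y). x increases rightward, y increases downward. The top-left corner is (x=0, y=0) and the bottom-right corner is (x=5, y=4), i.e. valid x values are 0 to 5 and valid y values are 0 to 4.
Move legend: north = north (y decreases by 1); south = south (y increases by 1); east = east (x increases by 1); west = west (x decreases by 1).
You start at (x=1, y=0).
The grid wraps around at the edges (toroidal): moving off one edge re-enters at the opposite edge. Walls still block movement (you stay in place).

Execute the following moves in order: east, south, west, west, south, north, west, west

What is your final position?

Start: (x=1, y=0)
  east (east): (x=1, y=0) -> (x=2, y=0)
  south (south): (x=2, y=0) -> (x=2, y=1)
  west (west): (x=2, y=1) -> (x=1, y=1)
  west (west): (x=1, y=1) -> (x=0, y=1)
  south (south): (x=0, y=1) -> (x=0, y=2)
  north (north): (x=0, y=2) -> (x=0, y=1)
  west (west): blocked, stay at (x=0, y=1)
  west (west): blocked, stay at (x=0, y=1)
Final: (x=0, y=1)

Answer: Final position: (x=0, y=1)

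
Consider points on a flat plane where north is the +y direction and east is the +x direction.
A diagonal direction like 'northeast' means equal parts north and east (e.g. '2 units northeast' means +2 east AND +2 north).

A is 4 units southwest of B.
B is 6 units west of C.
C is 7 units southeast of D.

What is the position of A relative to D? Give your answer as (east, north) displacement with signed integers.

Answer: A is at (east=-3, north=-11) relative to D.

Derivation:
Place D at the origin (east=0, north=0).
  C is 7 units southeast of D: delta (east=+7, north=-7); C at (east=7, north=-7).
  B is 6 units west of C: delta (east=-6, north=+0); B at (east=1, north=-7).
  A is 4 units southwest of B: delta (east=-4, north=-4); A at (east=-3, north=-11).
Therefore A relative to D: (east=-3, north=-11).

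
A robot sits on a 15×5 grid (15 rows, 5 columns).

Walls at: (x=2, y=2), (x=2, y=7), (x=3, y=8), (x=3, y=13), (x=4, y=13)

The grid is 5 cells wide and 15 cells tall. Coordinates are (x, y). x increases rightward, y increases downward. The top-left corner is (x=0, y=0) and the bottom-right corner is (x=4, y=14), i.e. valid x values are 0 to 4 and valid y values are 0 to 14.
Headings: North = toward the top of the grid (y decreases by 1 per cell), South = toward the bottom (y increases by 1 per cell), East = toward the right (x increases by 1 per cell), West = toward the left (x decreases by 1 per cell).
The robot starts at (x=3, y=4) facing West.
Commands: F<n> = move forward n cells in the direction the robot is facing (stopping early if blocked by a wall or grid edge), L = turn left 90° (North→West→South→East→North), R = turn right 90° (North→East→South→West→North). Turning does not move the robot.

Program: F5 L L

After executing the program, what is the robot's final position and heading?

Answer: Final position: (x=0, y=4), facing East

Derivation:
Start: (x=3, y=4), facing West
  F5: move forward 3/5 (blocked), now at (x=0, y=4)
  L: turn left, now facing South
  L: turn left, now facing East
Final: (x=0, y=4), facing East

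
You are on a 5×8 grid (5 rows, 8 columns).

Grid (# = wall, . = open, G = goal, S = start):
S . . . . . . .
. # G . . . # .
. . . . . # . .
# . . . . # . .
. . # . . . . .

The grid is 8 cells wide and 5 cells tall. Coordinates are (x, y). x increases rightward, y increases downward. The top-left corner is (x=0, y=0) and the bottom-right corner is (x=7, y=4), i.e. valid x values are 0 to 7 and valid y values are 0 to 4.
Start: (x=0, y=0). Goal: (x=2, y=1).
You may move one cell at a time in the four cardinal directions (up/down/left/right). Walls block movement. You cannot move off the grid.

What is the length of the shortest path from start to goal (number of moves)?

BFS from (x=0, y=0) until reaching (x=2, y=1):
  Distance 0: (x=0, y=0)
  Distance 1: (x=1, y=0), (x=0, y=1)
  Distance 2: (x=2, y=0), (x=0, y=2)
  Distance 3: (x=3, y=0), (x=2, y=1), (x=1, y=2)  <- goal reached here
One shortest path (3 moves): (x=0, y=0) -> (x=1, y=0) -> (x=2, y=0) -> (x=2, y=1)

Answer: Shortest path length: 3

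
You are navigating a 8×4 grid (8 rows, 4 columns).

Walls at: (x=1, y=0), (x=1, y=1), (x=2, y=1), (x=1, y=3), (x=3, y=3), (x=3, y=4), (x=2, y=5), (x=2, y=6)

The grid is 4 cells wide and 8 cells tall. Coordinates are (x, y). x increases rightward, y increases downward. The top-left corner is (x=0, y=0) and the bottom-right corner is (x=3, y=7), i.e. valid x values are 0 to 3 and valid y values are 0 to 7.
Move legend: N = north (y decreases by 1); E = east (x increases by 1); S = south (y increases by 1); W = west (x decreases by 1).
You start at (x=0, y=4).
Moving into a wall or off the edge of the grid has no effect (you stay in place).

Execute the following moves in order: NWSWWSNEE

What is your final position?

Answer: Final position: (x=2, y=4)

Derivation:
Start: (x=0, y=4)
  N (north): (x=0, y=4) -> (x=0, y=3)
  W (west): blocked, stay at (x=0, y=3)
  S (south): (x=0, y=3) -> (x=0, y=4)
  W (west): blocked, stay at (x=0, y=4)
  W (west): blocked, stay at (x=0, y=4)
  S (south): (x=0, y=4) -> (x=0, y=5)
  N (north): (x=0, y=5) -> (x=0, y=4)
  E (east): (x=0, y=4) -> (x=1, y=4)
  E (east): (x=1, y=4) -> (x=2, y=4)
Final: (x=2, y=4)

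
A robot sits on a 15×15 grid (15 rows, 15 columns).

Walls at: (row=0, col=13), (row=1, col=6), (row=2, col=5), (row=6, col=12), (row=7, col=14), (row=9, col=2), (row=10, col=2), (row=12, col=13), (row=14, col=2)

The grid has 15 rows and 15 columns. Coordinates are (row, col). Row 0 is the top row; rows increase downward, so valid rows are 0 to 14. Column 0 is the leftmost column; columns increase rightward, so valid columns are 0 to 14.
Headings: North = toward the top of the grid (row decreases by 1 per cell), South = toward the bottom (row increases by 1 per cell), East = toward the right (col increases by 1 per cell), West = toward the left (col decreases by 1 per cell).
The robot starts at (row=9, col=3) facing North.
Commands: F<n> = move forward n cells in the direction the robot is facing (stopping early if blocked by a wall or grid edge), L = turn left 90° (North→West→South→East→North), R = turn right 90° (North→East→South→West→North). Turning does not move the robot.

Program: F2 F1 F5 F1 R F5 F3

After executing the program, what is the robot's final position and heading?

Start: (row=9, col=3), facing North
  F2: move forward 2, now at (row=7, col=3)
  F1: move forward 1, now at (row=6, col=3)
  F5: move forward 5, now at (row=1, col=3)
  F1: move forward 1, now at (row=0, col=3)
  R: turn right, now facing East
  F5: move forward 5, now at (row=0, col=8)
  F3: move forward 3, now at (row=0, col=11)
Final: (row=0, col=11), facing East

Answer: Final position: (row=0, col=11), facing East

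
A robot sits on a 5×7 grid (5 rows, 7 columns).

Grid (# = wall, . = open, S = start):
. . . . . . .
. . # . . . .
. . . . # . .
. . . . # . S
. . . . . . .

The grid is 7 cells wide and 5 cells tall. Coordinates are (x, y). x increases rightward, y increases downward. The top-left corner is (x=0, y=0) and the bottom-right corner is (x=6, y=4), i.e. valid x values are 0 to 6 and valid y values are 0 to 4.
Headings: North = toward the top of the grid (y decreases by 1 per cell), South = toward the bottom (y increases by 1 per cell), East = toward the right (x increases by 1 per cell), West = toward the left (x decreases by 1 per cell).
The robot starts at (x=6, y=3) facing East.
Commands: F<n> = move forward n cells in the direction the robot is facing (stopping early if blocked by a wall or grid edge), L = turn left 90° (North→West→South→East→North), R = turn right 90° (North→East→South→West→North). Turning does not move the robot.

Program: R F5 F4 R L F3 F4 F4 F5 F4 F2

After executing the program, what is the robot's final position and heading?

Start: (x=6, y=3), facing East
  R: turn right, now facing South
  F5: move forward 1/5 (blocked), now at (x=6, y=4)
  F4: move forward 0/4 (blocked), now at (x=6, y=4)
  R: turn right, now facing West
  L: turn left, now facing South
  F3: move forward 0/3 (blocked), now at (x=6, y=4)
  F4: move forward 0/4 (blocked), now at (x=6, y=4)
  F4: move forward 0/4 (blocked), now at (x=6, y=4)
  F5: move forward 0/5 (blocked), now at (x=6, y=4)
  F4: move forward 0/4 (blocked), now at (x=6, y=4)
  F2: move forward 0/2 (blocked), now at (x=6, y=4)
Final: (x=6, y=4), facing South

Answer: Final position: (x=6, y=4), facing South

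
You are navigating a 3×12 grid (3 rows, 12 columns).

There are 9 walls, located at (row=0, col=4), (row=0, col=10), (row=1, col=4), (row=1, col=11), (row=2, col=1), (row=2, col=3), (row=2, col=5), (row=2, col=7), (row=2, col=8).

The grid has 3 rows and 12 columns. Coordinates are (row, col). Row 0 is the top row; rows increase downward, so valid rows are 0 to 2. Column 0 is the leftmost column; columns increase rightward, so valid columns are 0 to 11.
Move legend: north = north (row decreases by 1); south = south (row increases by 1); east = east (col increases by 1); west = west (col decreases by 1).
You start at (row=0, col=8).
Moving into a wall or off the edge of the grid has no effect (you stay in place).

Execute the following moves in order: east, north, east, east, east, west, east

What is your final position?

Start: (row=0, col=8)
  east (east): (row=0, col=8) -> (row=0, col=9)
  north (north): blocked, stay at (row=0, col=9)
  [×3]east (east): blocked, stay at (row=0, col=9)
  west (west): (row=0, col=9) -> (row=0, col=8)
  east (east): (row=0, col=8) -> (row=0, col=9)
Final: (row=0, col=9)

Answer: Final position: (row=0, col=9)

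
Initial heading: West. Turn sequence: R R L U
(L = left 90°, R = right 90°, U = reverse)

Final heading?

Start: West
  R (right (90° clockwise)) -> North
  R (right (90° clockwise)) -> East
  L (left (90° counter-clockwise)) -> North
  U (U-turn (180°)) -> South
Final: South

Answer: Final heading: South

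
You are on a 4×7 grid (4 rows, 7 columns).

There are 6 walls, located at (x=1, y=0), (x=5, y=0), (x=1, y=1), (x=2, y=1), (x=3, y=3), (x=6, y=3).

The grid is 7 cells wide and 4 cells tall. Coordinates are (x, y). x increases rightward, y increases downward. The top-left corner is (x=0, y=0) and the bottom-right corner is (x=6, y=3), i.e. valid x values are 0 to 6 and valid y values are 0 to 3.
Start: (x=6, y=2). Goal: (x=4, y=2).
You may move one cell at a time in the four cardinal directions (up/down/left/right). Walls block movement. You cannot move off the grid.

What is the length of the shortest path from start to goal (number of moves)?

Answer: Shortest path length: 2

Derivation:
BFS from (x=6, y=2) until reaching (x=4, y=2):
  Distance 0: (x=6, y=2)
  Distance 1: (x=6, y=1), (x=5, y=2)
  Distance 2: (x=6, y=0), (x=5, y=1), (x=4, y=2), (x=5, y=3)  <- goal reached here
One shortest path (2 moves): (x=6, y=2) -> (x=5, y=2) -> (x=4, y=2)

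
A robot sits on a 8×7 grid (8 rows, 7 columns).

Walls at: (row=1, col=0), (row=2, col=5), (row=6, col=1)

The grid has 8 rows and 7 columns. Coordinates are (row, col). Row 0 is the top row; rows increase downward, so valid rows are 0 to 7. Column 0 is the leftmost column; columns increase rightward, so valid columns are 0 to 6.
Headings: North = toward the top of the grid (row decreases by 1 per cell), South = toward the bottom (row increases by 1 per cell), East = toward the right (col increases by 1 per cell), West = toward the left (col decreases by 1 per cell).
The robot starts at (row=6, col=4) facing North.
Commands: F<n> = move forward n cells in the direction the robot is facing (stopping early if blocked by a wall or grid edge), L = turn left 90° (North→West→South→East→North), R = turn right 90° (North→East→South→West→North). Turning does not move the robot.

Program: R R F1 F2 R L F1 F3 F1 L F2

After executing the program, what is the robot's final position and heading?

Start: (row=6, col=4), facing North
  R: turn right, now facing East
  R: turn right, now facing South
  F1: move forward 1, now at (row=7, col=4)
  F2: move forward 0/2 (blocked), now at (row=7, col=4)
  R: turn right, now facing West
  L: turn left, now facing South
  F1: move forward 0/1 (blocked), now at (row=7, col=4)
  F3: move forward 0/3 (blocked), now at (row=7, col=4)
  F1: move forward 0/1 (blocked), now at (row=7, col=4)
  L: turn left, now facing East
  F2: move forward 2, now at (row=7, col=6)
Final: (row=7, col=6), facing East

Answer: Final position: (row=7, col=6), facing East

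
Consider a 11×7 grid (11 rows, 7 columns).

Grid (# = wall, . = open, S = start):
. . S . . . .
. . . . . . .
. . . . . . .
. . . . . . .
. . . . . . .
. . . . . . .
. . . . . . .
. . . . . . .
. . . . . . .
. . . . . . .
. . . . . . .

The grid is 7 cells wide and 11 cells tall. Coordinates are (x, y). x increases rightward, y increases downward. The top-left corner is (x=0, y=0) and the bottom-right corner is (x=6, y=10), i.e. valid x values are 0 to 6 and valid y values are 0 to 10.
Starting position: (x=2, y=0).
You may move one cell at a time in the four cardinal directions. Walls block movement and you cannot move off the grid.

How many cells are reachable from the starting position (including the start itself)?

Answer: Reachable cells: 77

Derivation:
BFS flood-fill from (x=2, y=0):
  Distance 0: (x=2, y=0)
  Distance 1: (x=1, y=0), (x=3, y=0), (x=2, y=1)
  Distance 2: (x=0, y=0), (x=4, y=0), (x=1, y=1), (x=3, y=1), (x=2, y=2)
  Distance 3: (x=5, y=0), (x=0, y=1), (x=4, y=1), (x=1, y=2), (x=3, y=2), (x=2, y=3)
  Distance 4: (x=6, y=0), (x=5, y=1), (x=0, y=2), (x=4, y=2), (x=1, y=3), (x=3, y=3), (x=2, y=4)
  Distance 5: (x=6, y=1), (x=5, y=2), (x=0, y=3), (x=4, y=3), (x=1, y=4), (x=3, y=4), (x=2, y=5)
  Distance 6: (x=6, y=2), (x=5, y=3), (x=0, y=4), (x=4, y=4), (x=1, y=5), (x=3, y=5), (x=2, y=6)
  Distance 7: (x=6, y=3), (x=5, y=4), (x=0, y=5), (x=4, y=5), (x=1, y=6), (x=3, y=6), (x=2, y=7)
  Distance 8: (x=6, y=4), (x=5, y=5), (x=0, y=6), (x=4, y=6), (x=1, y=7), (x=3, y=7), (x=2, y=8)
  Distance 9: (x=6, y=5), (x=5, y=6), (x=0, y=7), (x=4, y=7), (x=1, y=8), (x=3, y=8), (x=2, y=9)
  Distance 10: (x=6, y=6), (x=5, y=7), (x=0, y=8), (x=4, y=8), (x=1, y=9), (x=3, y=9), (x=2, y=10)
  Distance 11: (x=6, y=7), (x=5, y=8), (x=0, y=9), (x=4, y=9), (x=1, y=10), (x=3, y=10)
  Distance 12: (x=6, y=8), (x=5, y=9), (x=0, y=10), (x=4, y=10)
  Distance 13: (x=6, y=9), (x=5, y=10)
  Distance 14: (x=6, y=10)
Total reachable: 77 (grid has 77 open cells total)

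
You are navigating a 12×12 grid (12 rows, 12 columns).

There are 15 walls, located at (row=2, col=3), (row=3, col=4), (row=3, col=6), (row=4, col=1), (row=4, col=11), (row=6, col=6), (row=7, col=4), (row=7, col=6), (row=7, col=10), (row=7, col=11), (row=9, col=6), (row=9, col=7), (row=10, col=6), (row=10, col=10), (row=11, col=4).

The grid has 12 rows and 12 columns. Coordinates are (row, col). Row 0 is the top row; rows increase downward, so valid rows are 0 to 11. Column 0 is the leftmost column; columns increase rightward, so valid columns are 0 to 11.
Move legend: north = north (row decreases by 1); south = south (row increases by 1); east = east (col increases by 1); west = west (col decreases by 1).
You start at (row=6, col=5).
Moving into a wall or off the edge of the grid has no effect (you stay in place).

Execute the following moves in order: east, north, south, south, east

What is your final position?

Answer: Final position: (row=7, col=5)

Derivation:
Start: (row=6, col=5)
  east (east): blocked, stay at (row=6, col=5)
  north (north): (row=6, col=5) -> (row=5, col=5)
  south (south): (row=5, col=5) -> (row=6, col=5)
  south (south): (row=6, col=5) -> (row=7, col=5)
  east (east): blocked, stay at (row=7, col=5)
Final: (row=7, col=5)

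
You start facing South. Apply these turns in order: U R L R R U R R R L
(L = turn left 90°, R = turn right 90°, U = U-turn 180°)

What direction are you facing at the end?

Answer: Final heading: South

Derivation:
Start: South
  U (U-turn (180°)) -> North
  R (right (90° clockwise)) -> East
  L (left (90° counter-clockwise)) -> North
  R (right (90° clockwise)) -> East
  R (right (90° clockwise)) -> South
  U (U-turn (180°)) -> North
  R (right (90° clockwise)) -> East
  R (right (90° clockwise)) -> South
  R (right (90° clockwise)) -> West
  L (left (90° counter-clockwise)) -> South
Final: South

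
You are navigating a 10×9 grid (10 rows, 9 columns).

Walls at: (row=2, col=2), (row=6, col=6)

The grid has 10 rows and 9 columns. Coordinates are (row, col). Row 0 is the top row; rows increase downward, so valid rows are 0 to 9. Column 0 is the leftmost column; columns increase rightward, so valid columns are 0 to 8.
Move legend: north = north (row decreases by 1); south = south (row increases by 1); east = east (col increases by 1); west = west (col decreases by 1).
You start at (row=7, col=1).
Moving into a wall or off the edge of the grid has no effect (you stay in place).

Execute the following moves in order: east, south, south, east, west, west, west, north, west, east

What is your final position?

Answer: Final position: (row=8, col=1)

Derivation:
Start: (row=7, col=1)
  east (east): (row=7, col=1) -> (row=7, col=2)
  south (south): (row=7, col=2) -> (row=8, col=2)
  south (south): (row=8, col=2) -> (row=9, col=2)
  east (east): (row=9, col=2) -> (row=9, col=3)
  west (west): (row=9, col=3) -> (row=9, col=2)
  west (west): (row=9, col=2) -> (row=9, col=1)
  west (west): (row=9, col=1) -> (row=9, col=0)
  north (north): (row=9, col=0) -> (row=8, col=0)
  west (west): blocked, stay at (row=8, col=0)
  east (east): (row=8, col=0) -> (row=8, col=1)
Final: (row=8, col=1)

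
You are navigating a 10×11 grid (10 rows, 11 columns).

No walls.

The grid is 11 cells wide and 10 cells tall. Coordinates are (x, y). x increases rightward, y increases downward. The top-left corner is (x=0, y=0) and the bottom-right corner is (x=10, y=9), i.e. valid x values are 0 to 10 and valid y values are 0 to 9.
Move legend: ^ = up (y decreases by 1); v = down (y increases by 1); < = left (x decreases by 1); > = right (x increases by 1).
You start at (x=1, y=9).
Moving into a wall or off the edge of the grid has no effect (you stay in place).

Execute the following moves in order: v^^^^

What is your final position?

Answer: Final position: (x=1, y=5)

Derivation:
Start: (x=1, y=9)
  v (down): blocked, stay at (x=1, y=9)
  ^ (up): (x=1, y=9) -> (x=1, y=8)
  ^ (up): (x=1, y=8) -> (x=1, y=7)
  ^ (up): (x=1, y=7) -> (x=1, y=6)
  ^ (up): (x=1, y=6) -> (x=1, y=5)
Final: (x=1, y=5)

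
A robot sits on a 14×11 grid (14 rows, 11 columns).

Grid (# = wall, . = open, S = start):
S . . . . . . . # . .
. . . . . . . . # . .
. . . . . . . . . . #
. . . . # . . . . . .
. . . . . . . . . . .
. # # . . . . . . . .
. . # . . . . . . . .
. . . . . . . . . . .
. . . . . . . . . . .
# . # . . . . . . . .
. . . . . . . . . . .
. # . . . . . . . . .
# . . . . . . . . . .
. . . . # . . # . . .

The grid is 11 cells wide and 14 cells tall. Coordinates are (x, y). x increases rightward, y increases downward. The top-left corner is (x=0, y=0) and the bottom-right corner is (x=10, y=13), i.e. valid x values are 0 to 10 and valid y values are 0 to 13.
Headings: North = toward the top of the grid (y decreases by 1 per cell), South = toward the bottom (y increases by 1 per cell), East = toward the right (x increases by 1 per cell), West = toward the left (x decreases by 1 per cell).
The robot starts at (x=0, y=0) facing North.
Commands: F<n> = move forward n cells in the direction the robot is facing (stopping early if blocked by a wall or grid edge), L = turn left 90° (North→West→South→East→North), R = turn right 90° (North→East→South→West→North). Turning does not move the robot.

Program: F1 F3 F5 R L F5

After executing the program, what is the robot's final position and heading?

Start: (x=0, y=0), facing North
  F1: move forward 0/1 (blocked), now at (x=0, y=0)
  F3: move forward 0/3 (blocked), now at (x=0, y=0)
  F5: move forward 0/5 (blocked), now at (x=0, y=0)
  R: turn right, now facing East
  L: turn left, now facing North
  F5: move forward 0/5 (blocked), now at (x=0, y=0)
Final: (x=0, y=0), facing North

Answer: Final position: (x=0, y=0), facing North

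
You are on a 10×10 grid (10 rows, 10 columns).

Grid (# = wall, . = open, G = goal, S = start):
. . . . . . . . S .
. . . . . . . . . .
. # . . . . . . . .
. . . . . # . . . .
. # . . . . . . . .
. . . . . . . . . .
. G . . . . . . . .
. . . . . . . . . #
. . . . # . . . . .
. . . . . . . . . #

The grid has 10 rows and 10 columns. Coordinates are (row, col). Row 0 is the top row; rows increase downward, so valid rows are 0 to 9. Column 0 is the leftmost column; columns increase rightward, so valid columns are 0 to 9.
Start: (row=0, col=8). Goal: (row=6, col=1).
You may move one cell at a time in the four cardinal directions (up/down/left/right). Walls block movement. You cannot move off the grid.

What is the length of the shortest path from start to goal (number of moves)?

Answer: Shortest path length: 13

Derivation:
BFS from (row=0, col=8) until reaching (row=6, col=1):
  Distance 0: (row=0, col=8)
  Distance 1: (row=0, col=7), (row=0, col=9), (row=1, col=8)
  Distance 2: (row=0, col=6), (row=1, col=7), (row=1, col=9), (row=2, col=8)
  Distance 3: (row=0, col=5), (row=1, col=6), (row=2, col=7), (row=2, col=9), (row=3, col=8)
  Distance 4: (row=0, col=4), (row=1, col=5), (row=2, col=6), (row=3, col=7), (row=3, col=9), (row=4, col=8)
  Distance 5: (row=0, col=3), (row=1, col=4), (row=2, col=5), (row=3, col=6), (row=4, col=7), (row=4, col=9), (row=5, col=8)
  Distance 6: (row=0, col=2), (row=1, col=3), (row=2, col=4), (row=4, col=6), (row=5, col=7), (row=5, col=9), (row=6, col=8)
  Distance 7: (row=0, col=1), (row=1, col=2), (row=2, col=3), (row=3, col=4), (row=4, col=5), (row=5, col=6), (row=6, col=7), (row=6, col=9), (row=7, col=8)
  Distance 8: (row=0, col=0), (row=1, col=1), (row=2, col=2), (row=3, col=3), (row=4, col=4), (row=5, col=5), (row=6, col=6), (row=7, col=7), (row=8, col=8)
  Distance 9: (row=1, col=0), (row=3, col=2), (row=4, col=3), (row=5, col=4), (row=6, col=5), (row=7, col=6), (row=8, col=7), (row=8, col=9), (row=9, col=8)
  Distance 10: (row=2, col=0), (row=3, col=1), (row=4, col=2), (row=5, col=3), (row=6, col=4), (row=7, col=5), (row=8, col=6), (row=9, col=7)
  Distance 11: (row=3, col=0), (row=5, col=2), (row=6, col=3), (row=7, col=4), (row=8, col=5), (row=9, col=6)
  Distance 12: (row=4, col=0), (row=5, col=1), (row=6, col=2), (row=7, col=3), (row=9, col=5)
  Distance 13: (row=5, col=0), (row=6, col=1), (row=7, col=2), (row=8, col=3), (row=9, col=4)  <- goal reached here
One shortest path (13 moves): (row=0, col=8) -> (row=0, col=7) -> (row=0, col=6) -> (row=0, col=5) -> (row=0, col=4) -> (row=0, col=3) -> (row=0, col=2) -> (row=1, col=2) -> (row=2, col=2) -> (row=3, col=2) -> (row=4, col=2) -> (row=5, col=2) -> (row=5, col=1) -> (row=6, col=1)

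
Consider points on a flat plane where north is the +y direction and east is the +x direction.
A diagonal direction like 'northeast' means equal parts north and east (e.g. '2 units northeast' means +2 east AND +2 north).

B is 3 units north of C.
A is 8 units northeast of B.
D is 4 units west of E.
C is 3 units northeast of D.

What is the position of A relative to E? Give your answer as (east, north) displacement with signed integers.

Answer: A is at (east=7, north=14) relative to E.

Derivation:
Place E at the origin (east=0, north=0).
  D is 4 units west of E: delta (east=-4, north=+0); D at (east=-4, north=0).
  C is 3 units northeast of D: delta (east=+3, north=+3); C at (east=-1, north=3).
  B is 3 units north of C: delta (east=+0, north=+3); B at (east=-1, north=6).
  A is 8 units northeast of B: delta (east=+8, north=+8); A at (east=7, north=14).
Therefore A relative to E: (east=7, north=14).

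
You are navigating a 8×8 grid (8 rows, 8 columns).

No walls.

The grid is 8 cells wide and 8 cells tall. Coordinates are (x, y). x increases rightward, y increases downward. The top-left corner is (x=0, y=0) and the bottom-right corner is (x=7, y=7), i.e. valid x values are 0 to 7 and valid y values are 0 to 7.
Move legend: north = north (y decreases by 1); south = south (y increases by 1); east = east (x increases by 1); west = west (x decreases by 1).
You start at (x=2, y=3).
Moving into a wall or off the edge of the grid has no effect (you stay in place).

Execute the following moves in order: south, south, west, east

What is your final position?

Answer: Final position: (x=2, y=5)

Derivation:
Start: (x=2, y=3)
  south (south): (x=2, y=3) -> (x=2, y=4)
  south (south): (x=2, y=4) -> (x=2, y=5)
  west (west): (x=2, y=5) -> (x=1, y=5)
  east (east): (x=1, y=5) -> (x=2, y=5)
Final: (x=2, y=5)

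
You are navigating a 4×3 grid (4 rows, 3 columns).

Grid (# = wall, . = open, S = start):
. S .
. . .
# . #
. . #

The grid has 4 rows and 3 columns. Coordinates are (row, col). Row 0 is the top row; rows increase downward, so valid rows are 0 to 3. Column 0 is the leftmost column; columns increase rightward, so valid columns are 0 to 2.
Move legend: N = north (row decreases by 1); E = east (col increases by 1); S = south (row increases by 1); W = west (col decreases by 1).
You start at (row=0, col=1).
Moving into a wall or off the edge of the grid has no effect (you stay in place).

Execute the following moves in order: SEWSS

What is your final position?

Start: (row=0, col=1)
  S (south): (row=0, col=1) -> (row=1, col=1)
  E (east): (row=1, col=1) -> (row=1, col=2)
  W (west): (row=1, col=2) -> (row=1, col=1)
  S (south): (row=1, col=1) -> (row=2, col=1)
  S (south): (row=2, col=1) -> (row=3, col=1)
Final: (row=3, col=1)

Answer: Final position: (row=3, col=1)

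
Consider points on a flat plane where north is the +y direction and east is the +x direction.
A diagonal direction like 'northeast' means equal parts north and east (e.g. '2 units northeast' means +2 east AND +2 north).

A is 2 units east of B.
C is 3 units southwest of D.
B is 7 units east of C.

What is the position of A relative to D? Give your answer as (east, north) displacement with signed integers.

Place D at the origin (east=0, north=0).
  C is 3 units southwest of D: delta (east=-3, north=-3); C at (east=-3, north=-3).
  B is 7 units east of C: delta (east=+7, north=+0); B at (east=4, north=-3).
  A is 2 units east of B: delta (east=+2, north=+0); A at (east=6, north=-3).
Therefore A relative to D: (east=6, north=-3).

Answer: A is at (east=6, north=-3) relative to D.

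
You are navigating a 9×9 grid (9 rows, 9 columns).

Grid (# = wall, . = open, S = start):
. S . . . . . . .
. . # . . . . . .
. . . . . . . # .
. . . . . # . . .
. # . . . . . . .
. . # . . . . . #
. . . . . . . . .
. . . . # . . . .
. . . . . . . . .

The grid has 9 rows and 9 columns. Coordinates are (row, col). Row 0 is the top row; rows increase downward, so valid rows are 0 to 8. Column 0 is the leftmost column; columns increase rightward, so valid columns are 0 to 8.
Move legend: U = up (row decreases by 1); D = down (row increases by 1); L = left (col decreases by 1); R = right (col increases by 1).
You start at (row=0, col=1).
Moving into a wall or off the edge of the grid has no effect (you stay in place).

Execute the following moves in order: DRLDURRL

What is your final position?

Answer: Final position: (row=1, col=0)

Derivation:
Start: (row=0, col=1)
  D (down): (row=0, col=1) -> (row=1, col=1)
  R (right): blocked, stay at (row=1, col=1)
  L (left): (row=1, col=1) -> (row=1, col=0)
  D (down): (row=1, col=0) -> (row=2, col=0)
  U (up): (row=2, col=0) -> (row=1, col=0)
  R (right): (row=1, col=0) -> (row=1, col=1)
  R (right): blocked, stay at (row=1, col=1)
  L (left): (row=1, col=1) -> (row=1, col=0)
Final: (row=1, col=0)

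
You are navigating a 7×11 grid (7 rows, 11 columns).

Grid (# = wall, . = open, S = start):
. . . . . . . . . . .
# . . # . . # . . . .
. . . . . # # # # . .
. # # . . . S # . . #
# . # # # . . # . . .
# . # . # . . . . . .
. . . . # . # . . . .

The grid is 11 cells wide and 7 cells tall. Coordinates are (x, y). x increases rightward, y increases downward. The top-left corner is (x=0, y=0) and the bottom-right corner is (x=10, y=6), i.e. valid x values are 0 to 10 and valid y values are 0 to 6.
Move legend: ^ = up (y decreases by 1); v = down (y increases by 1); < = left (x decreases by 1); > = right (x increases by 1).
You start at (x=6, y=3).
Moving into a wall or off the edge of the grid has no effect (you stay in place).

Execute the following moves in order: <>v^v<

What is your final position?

Start: (x=6, y=3)
  < (left): (x=6, y=3) -> (x=5, y=3)
  > (right): (x=5, y=3) -> (x=6, y=3)
  v (down): (x=6, y=3) -> (x=6, y=4)
  ^ (up): (x=6, y=4) -> (x=6, y=3)
  v (down): (x=6, y=3) -> (x=6, y=4)
  < (left): (x=6, y=4) -> (x=5, y=4)
Final: (x=5, y=4)

Answer: Final position: (x=5, y=4)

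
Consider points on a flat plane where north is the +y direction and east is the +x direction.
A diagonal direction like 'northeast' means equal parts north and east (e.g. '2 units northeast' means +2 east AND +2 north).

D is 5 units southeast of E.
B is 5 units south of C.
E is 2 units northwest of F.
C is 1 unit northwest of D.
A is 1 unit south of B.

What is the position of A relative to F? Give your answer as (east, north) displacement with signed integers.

Answer: A is at (east=2, north=-8) relative to F.

Derivation:
Place F at the origin (east=0, north=0).
  E is 2 units northwest of F: delta (east=-2, north=+2); E at (east=-2, north=2).
  D is 5 units southeast of E: delta (east=+5, north=-5); D at (east=3, north=-3).
  C is 1 unit northwest of D: delta (east=-1, north=+1); C at (east=2, north=-2).
  B is 5 units south of C: delta (east=+0, north=-5); B at (east=2, north=-7).
  A is 1 unit south of B: delta (east=+0, north=-1); A at (east=2, north=-8).
Therefore A relative to F: (east=2, north=-8).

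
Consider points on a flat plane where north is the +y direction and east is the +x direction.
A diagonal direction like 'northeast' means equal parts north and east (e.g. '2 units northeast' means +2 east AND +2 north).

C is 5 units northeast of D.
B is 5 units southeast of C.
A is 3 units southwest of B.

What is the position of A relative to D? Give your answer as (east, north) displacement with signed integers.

Answer: A is at (east=7, north=-3) relative to D.

Derivation:
Place D at the origin (east=0, north=0).
  C is 5 units northeast of D: delta (east=+5, north=+5); C at (east=5, north=5).
  B is 5 units southeast of C: delta (east=+5, north=-5); B at (east=10, north=0).
  A is 3 units southwest of B: delta (east=-3, north=-3); A at (east=7, north=-3).
Therefore A relative to D: (east=7, north=-3).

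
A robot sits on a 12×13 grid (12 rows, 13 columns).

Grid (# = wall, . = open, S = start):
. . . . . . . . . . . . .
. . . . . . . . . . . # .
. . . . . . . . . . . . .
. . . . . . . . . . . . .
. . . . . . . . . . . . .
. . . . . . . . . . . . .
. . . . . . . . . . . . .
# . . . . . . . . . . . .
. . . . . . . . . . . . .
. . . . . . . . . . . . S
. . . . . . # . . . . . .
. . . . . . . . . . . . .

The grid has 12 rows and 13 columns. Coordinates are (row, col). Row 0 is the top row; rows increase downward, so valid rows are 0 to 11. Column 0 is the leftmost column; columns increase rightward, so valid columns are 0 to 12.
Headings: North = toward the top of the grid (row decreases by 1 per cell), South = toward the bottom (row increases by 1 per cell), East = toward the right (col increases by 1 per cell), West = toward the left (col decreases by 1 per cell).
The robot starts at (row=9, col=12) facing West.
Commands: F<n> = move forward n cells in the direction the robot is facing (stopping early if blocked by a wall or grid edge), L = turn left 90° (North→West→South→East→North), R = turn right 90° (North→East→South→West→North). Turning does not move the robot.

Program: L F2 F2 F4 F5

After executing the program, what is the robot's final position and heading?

Start: (row=9, col=12), facing West
  L: turn left, now facing South
  F2: move forward 2, now at (row=11, col=12)
  F2: move forward 0/2 (blocked), now at (row=11, col=12)
  F4: move forward 0/4 (blocked), now at (row=11, col=12)
  F5: move forward 0/5 (blocked), now at (row=11, col=12)
Final: (row=11, col=12), facing South

Answer: Final position: (row=11, col=12), facing South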